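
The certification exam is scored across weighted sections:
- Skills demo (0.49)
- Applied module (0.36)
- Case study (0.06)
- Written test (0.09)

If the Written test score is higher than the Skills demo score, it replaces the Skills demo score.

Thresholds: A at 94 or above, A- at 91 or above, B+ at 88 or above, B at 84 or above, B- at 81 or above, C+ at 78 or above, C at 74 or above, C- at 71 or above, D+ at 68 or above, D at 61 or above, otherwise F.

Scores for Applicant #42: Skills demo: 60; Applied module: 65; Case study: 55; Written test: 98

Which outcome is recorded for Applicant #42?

B-

Written test (98) > Skills demo (60), so Skills demo counts as 98.
Weighted total:
  Skills demo 98 × 0.49 = 48.02
  Applied module 65 × 0.36 = 23.4
  Case study 55 × 0.06 = 3.3
  Written test 98 × 0.09 = 8.82
Sum = 83.54
83.54 is ≥ 81 and < 84 → B-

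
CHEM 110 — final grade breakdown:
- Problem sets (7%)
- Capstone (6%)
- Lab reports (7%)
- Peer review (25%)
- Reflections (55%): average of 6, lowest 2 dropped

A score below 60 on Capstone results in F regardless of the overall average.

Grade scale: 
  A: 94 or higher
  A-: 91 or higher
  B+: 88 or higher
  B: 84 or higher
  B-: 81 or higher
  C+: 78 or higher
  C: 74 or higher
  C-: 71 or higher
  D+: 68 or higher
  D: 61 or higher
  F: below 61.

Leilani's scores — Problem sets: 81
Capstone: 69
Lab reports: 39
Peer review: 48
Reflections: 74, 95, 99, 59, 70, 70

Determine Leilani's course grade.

Reflections: drop 59, 70 → average of remaining 4 = 338/4 = 84.5
Capstone score 69 ≥ 60: minimum met.
Weighted total:
  Problem sets 81 × 0.07 = 5.67
  Capstone 69 × 0.06 = 4.14
  Lab reports 39 × 0.07 = 2.73
  Peer review 48 × 0.25 = 12
  Reflections 84.5 × 0.55 = 46.475
Sum = 71.015
71.015 is ≥ 71 and < 74 → C-

C-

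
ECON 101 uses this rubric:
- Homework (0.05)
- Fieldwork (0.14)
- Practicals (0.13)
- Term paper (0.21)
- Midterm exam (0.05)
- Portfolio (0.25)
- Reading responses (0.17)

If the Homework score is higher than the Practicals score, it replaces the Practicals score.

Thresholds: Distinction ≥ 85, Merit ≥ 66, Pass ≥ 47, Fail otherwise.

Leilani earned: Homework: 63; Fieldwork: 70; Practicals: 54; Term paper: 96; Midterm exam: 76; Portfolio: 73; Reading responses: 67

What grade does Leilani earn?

Homework (63) > Practicals (54), so Practicals counts as 63.
Weighted total:
  Homework 63 × 0.05 = 3.15
  Fieldwork 70 × 0.14 = 9.8
  Practicals 63 × 0.13 = 8.19
  Term paper 96 × 0.21 = 20.16
  Midterm exam 76 × 0.05 = 3.8
  Portfolio 73 × 0.25 = 18.25
  Reading responses 67 × 0.17 = 11.39
Sum = 74.74
74.74 is ≥ 66 and < 85 → Merit

Merit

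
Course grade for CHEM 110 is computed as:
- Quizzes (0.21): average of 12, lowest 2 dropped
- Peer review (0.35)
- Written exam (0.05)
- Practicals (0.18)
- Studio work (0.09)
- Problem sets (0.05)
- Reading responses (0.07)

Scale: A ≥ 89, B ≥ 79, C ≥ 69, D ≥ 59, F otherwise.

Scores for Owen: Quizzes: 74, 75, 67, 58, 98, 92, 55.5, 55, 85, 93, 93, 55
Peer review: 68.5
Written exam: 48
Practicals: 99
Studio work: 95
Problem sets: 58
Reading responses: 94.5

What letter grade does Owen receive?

Quizzes: drop 55, 55 → average of remaining 10 = 790.5/10 = 79.05
Weighted total:
  Quizzes 79.05 × 0.21 = 16.6005
  Peer review 68.5 × 0.35 = 23.975
  Written exam 48 × 0.05 = 2.4
  Practicals 99 × 0.18 = 17.82
  Studio work 95 × 0.09 = 8.55
  Problem sets 58 × 0.05 = 2.9
  Reading responses 94.5 × 0.07 = 6.615
Sum = 78.8605
78.8605 is ≥ 69 and < 79 → C

C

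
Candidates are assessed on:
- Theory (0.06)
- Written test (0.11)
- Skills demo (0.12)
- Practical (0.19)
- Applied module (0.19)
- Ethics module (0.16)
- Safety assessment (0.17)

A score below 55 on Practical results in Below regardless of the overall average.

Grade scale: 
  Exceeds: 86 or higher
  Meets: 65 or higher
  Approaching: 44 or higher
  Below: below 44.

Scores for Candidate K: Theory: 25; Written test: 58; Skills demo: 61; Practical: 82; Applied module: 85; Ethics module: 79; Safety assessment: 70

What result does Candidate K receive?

Practical score 82 ≥ 55: minimum met.
Weighted total:
  Theory 25 × 0.06 = 1.5
  Written test 58 × 0.11 = 6.38
  Skills demo 61 × 0.12 = 7.32
  Practical 82 × 0.19 = 15.58
  Applied module 85 × 0.19 = 16.15
  Ethics module 79 × 0.16 = 12.64
  Safety assessment 70 × 0.17 = 11.9
Sum = 71.47
71.47 is ≥ 65 and < 86 → Meets

Meets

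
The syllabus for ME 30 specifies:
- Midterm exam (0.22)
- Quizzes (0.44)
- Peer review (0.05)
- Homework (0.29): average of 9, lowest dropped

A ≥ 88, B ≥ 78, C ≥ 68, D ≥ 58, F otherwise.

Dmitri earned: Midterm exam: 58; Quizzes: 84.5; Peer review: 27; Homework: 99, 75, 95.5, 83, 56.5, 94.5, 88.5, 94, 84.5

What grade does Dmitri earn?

C

Homework: drop 56.5 → average of remaining 8 = 714/8 = 89.25
Weighted total:
  Midterm exam 58 × 0.22 = 12.76
  Quizzes 84.5 × 0.44 = 37.18
  Peer review 27 × 0.05 = 1.35
  Homework 89.25 × 0.29 = 25.8825
Sum = 77.1725
77.1725 is ≥ 68 and < 78 → C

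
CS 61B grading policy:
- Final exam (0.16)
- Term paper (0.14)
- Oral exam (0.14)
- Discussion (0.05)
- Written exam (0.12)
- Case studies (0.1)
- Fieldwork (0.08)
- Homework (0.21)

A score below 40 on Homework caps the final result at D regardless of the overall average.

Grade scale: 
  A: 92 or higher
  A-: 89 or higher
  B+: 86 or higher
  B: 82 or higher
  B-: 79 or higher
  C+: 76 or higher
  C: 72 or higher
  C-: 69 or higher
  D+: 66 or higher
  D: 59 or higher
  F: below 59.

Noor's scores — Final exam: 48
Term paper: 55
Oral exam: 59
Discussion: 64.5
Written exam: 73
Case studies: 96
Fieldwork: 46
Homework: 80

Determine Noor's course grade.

Homework score 80 ≥ 40: minimum met.
Weighted total:
  Final exam 48 × 0.16 = 7.68
  Term paper 55 × 0.14 = 7.7
  Oral exam 59 × 0.14 = 8.26
  Discussion 64.5 × 0.05 = 3.225
  Written exam 73 × 0.12 = 8.76
  Case studies 96 × 0.1 = 9.6
  Fieldwork 46 × 0.08 = 3.68
  Homework 80 × 0.21 = 16.8
Sum = 65.705
65.705 is ≥ 59 and < 66 → D

D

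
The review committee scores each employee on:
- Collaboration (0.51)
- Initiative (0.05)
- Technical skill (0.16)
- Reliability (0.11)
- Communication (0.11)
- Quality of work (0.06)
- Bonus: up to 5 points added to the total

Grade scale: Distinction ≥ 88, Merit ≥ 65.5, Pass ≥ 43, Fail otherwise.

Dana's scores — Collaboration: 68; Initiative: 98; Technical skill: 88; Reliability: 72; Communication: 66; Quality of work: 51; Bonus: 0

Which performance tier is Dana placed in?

Weighted total:
  Collaboration 68 × 0.51 = 34.68
  Initiative 98 × 0.05 = 4.9
  Technical skill 88 × 0.16 = 14.08
  Reliability 72 × 0.11 = 7.92
  Communication 66 × 0.11 = 7.26
  Quality of work 51 × 0.06 = 3.06
Sum = 71.9
Bonus: 71.9 + 0 = 71.9
71.9 is ≥ 65.5 and < 88 → Merit

Merit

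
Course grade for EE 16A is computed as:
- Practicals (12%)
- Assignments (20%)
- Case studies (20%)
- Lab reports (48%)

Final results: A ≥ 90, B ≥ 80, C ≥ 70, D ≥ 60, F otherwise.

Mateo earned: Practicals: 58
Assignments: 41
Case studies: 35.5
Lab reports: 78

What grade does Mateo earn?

F

Weighted total:
  Practicals 58 × 0.12 = 6.96
  Assignments 41 × 0.2 = 8.2
  Case studies 35.5 × 0.2 = 7.1
  Lab reports 78 × 0.48 = 37.44
Sum = 59.7
59.7 < 60 → F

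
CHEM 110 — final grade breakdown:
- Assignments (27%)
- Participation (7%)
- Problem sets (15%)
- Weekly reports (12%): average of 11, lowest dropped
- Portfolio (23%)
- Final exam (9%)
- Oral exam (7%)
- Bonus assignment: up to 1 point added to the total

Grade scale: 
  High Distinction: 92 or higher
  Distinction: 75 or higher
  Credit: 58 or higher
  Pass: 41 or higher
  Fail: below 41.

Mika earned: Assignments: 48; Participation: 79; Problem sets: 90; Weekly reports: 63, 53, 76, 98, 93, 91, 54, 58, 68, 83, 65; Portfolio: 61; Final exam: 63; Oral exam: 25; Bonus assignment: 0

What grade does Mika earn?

Credit

Weekly reports: drop 53 → average of remaining 10 = 749/10 = 74.9
Weighted total:
  Assignments 48 × 0.27 = 12.96
  Participation 79 × 0.07 = 5.53
  Problem sets 90 × 0.15 = 13.5
  Weekly reports 74.9 × 0.12 = 8.988
  Portfolio 61 × 0.23 = 14.03
  Final exam 63 × 0.09 = 5.67
  Oral exam 25 × 0.07 = 1.75
Sum = 62.428
Bonus assignment: 62.428 + 0 = 62.428
62.428 is ≥ 58 and < 75 → Credit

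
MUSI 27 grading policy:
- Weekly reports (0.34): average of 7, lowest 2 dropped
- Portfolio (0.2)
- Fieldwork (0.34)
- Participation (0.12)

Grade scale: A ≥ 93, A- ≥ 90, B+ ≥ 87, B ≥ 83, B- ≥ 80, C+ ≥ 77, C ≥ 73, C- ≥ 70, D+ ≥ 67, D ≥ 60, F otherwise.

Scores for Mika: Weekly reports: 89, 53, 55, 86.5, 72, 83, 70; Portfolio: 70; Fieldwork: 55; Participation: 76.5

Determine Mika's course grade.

D+

Weekly reports: drop 53, 55 → average of remaining 5 = 400.5/5 = 80.1
Weighted total:
  Weekly reports 80.1 × 0.34 = 27.234
  Portfolio 70 × 0.2 = 14
  Fieldwork 55 × 0.34 = 18.7
  Participation 76.5 × 0.12 = 9.18
Sum = 69.114
69.114 is ≥ 67 and < 70 → D+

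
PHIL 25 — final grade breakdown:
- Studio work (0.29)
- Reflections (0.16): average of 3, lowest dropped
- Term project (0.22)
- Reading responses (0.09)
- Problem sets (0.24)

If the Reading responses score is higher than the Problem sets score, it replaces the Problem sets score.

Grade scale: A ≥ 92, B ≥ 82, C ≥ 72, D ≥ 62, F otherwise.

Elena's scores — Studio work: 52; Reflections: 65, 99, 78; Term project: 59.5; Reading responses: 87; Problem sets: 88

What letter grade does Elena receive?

D

Reflections: drop 65 → average of remaining 2 = 177/2 = 88.5
Reading responses (87) ≤ Problem sets (88), so Problem sets stays at 88.
Weighted total:
  Studio work 52 × 0.29 = 15.08
  Reflections 88.5 × 0.16 = 14.16
  Term project 59.5 × 0.22 = 13.09
  Reading responses 87 × 0.09 = 7.83
  Problem sets 88 × 0.24 = 21.12
Sum = 71.28
71.28 is ≥ 62 and < 72 → D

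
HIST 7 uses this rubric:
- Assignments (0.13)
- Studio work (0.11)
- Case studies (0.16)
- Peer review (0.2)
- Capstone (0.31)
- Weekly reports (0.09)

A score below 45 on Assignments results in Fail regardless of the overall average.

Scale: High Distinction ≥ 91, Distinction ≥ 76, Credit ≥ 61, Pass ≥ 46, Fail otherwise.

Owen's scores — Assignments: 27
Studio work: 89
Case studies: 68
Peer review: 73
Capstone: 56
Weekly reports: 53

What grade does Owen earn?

Assignments score 27 < 45: minimum not met.
Weighted total:
  Assignments 27 × 0.13 = 3.51
  Studio work 89 × 0.11 = 9.79
  Case studies 68 × 0.16 = 10.88
  Peer review 73 × 0.2 = 14.6
  Capstone 56 × 0.31 = 17.36
  Weekly reports 53 × 0.09 = 4.77
Sum = 60.91
Because the Assignments minimum was not met, the result is Fail.

Fail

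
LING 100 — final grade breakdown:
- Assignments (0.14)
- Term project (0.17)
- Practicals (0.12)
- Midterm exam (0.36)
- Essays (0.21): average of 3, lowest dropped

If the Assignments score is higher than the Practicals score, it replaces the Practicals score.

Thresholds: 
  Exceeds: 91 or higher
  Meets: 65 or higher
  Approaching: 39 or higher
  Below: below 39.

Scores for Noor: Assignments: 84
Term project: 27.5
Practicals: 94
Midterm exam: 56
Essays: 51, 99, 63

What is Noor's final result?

Approaching

Essays: drop 51 → average of remaining 2 = 162/2 = 81
Assignments (84) ≤ Practicals (94), so Practicals stays at 94.
Weighted total:
  Assignments 84 × 0.14 = 11.76
  Term project 27.5 × 0.17 = 4.675
  Practicals 94 × 0.12 = 11.28
  Midterm exam 56 × 0.36 = 20.16
  Essays 81 × 0.21 = 17.01
Sum = 64.885
64.885 is ≥ 39 and < 65 → Approaching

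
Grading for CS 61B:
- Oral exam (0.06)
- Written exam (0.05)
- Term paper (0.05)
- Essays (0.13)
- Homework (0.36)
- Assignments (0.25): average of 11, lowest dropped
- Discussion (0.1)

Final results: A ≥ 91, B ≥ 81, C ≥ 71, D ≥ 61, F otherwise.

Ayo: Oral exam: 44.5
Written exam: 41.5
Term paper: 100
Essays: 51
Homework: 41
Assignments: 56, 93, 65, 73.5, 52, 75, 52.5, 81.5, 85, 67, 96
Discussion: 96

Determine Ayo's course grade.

Assignments: drop 52 → average of remaining 10 = 744.5/10 = 74.45
Weighted total:
  Oral exam 44.5 × 0.06 = 2.67
  Written exam 41.5 × 0.05 = 2.075
  Term paper 100 × 0.05 = 5
  Essays 51 × 0.13 = 6.63
  Homework 41 × 0.36 = 14.76
  Assignments 74.45 × 0.25 = 18.6125
  Discussion 96 × 0.1 = 9.6
Sum = 59.3475
59.3475 < 61 → F

F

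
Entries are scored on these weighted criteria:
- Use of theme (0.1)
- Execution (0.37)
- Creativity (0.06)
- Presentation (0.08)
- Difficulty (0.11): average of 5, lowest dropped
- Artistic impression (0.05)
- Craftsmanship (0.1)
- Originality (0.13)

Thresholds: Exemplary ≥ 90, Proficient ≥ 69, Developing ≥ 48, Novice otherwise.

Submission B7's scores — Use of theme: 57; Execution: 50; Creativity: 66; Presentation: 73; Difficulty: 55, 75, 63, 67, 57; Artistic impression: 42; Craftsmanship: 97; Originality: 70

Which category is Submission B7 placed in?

Developing

Difficulty: drop 55 → average of remaining 4 = 262/4 = 65.5
Weighted total:
  Use of theme 57 × 0.1 = 5.7
  Execution 50 × 0.37 = 18.5
  Creativity 66 × 0.06 = 3.96
  Presentation 73 × 0.08 = 5.84
  Difficulty 65.5 × 0.11 = 7.205
  Artistic impression 42 × 0.05 = 2.1
  Craftsmanship 97 × 0.1 = 9.7
  Originality 70 × 0.13 = 9.1
Sum = 62.105
62.105 is ≥ 48 and < 69 → Developing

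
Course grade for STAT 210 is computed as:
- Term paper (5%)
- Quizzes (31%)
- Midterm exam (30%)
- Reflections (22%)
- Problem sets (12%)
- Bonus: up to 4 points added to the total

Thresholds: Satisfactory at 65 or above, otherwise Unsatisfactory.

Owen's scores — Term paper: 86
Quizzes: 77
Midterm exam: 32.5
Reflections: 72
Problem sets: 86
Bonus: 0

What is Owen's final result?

Weighted total:
  Term paper 86 × 0.05 = 4.3
  Quizzes 77 × 0.31 = 23.87
  Midterm exam 32.5 × 0.3 = 9.75
  Reflections 72 × 0.22 = 15.84
  Problem sets 86 × 0.12 = 10.32
Sum = 64.08
Bonus: 64.08 + 0 = 64.08
64.08 < 65 → Unsatisfactory

Unsatisfactory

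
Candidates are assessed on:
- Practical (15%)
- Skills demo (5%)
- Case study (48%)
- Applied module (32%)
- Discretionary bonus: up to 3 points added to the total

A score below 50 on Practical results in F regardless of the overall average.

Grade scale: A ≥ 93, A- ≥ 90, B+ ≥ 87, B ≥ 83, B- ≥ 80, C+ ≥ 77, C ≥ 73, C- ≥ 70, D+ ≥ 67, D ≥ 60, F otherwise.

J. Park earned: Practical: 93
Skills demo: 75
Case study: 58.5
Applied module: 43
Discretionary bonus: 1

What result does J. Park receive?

Practical score 93 ≥ 50: minimum met.
Weighted total:
  Practical 93 × 0.15 = 13.95
  Skills demo 75 × 0.05 = 3.75
  Case study 58.5 × 0.48 = 28.08
  Applied module 43 × 0.32 = 13.76
Sum = 59.54
Discretionary bonus: 59.54 + 1 = 60.54
60.54 is ≥ 60 and < 67 → D

D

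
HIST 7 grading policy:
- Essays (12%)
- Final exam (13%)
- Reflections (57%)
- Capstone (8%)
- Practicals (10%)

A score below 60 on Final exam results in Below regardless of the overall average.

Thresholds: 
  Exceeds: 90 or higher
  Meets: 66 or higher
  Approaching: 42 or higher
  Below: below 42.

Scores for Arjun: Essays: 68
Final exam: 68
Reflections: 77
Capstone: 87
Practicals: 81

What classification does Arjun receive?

Meets

Final exam score 68 ≥ 60: minimum met.
Weighted total:
  Essays 68 × 0.12 = 8.16
  Final exam 68 × 0.13 = 8.84
  Reflections 77 × 0.57 = 43.89
  Capstone 87 × 0.08 = 6.96
  Practicals 81 × 0.1 = 8.1
Sum = 75.95
75.95 is ≥ 66 and < 90 → Meets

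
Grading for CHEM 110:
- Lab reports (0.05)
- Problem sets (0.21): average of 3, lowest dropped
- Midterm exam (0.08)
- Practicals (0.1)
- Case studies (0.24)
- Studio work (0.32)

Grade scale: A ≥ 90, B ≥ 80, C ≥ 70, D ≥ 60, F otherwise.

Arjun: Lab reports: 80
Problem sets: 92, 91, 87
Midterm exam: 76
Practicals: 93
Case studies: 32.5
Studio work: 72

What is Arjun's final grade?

Problem sets: drop 87 → average of remaining 2 = 183/2 = 91.5
Weighted total:
  Lab reports 80 × 0.05 = 4
  Problem sets 91.5 × 0.21 = 19.215
  Midterm exam 76 × 0.08 = 6.08
  Practicals 93 × 0.1 = 9.3
  Case studies 32.5 × 0.24 = 7.8
  Studio work 72 × 0.32 = 23.04
Sum = 69.435
69.435 is ≥ 60 and < 70 → D

D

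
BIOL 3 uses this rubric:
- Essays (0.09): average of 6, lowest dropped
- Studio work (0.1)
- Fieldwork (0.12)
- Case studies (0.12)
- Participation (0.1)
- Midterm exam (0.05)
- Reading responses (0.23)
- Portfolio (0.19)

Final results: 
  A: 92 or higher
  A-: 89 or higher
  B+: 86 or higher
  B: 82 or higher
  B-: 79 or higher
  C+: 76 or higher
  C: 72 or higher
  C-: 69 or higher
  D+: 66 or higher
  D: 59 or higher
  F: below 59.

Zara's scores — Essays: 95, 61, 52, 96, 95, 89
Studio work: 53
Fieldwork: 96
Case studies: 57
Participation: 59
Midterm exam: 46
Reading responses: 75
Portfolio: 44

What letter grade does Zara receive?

D

Essays: drop 52 → average of remaining 5 = 436/5 = 87.2
Weighted total:
  Essays 87.2 × 0.09 = 7.848
  Studio work 53 × 0.1 = 5.3
  Fieldwork 96 × 0.12 = 11.52
  Case studies 57 × 0.12 = 6.84
  Participation 59 × 0.1 = 5.9
  Midterm exam 46 × 0.05 = 2.3
  Reading responses 75 × 0.23 = 17.25
  Portfolio 44 × 0.19 = 8.36
Sum = 65.318
65.318 is ≥ 59 and < 66 → D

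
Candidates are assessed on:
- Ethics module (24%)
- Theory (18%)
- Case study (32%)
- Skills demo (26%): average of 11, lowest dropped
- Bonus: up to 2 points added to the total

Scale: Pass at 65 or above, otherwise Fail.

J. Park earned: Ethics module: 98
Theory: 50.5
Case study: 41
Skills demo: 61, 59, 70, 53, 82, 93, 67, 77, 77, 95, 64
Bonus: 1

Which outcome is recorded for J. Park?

Pass

Skills demo: drop 53 → average of remaining 10 = 745/10 = 74.5
Weighted total:
  Ethics module 98 × 0.24 = 23.52
  Theory 50.5 × 0.18 = 9.09
  Case study 41 × 0.32 = 13.12
  Skills demo 74.5 × 0.26 = 19.37
Sum = 65.1
Bonus: 65.1 + 1 = 66.1
66.1 ≥ 65 → Pass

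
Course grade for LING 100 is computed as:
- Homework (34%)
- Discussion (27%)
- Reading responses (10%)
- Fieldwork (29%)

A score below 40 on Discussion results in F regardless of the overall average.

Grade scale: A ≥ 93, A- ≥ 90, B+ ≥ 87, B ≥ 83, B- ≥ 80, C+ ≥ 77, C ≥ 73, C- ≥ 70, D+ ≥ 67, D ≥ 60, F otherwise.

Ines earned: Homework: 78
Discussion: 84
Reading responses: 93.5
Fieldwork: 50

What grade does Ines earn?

C

Discussion score 84 ≥ 40: minimum met.
Weighted total:
  Homework 78 × 0.34 = 26.52
  Discussion 84 × 0.27 = 22.68
  Reading responses 93.5 × 0.1 = 9.35
  Fieldwork 50 × 0.29 = 14.5
Sum = 73.05
73.05 is ≥ 73 and < 77 → C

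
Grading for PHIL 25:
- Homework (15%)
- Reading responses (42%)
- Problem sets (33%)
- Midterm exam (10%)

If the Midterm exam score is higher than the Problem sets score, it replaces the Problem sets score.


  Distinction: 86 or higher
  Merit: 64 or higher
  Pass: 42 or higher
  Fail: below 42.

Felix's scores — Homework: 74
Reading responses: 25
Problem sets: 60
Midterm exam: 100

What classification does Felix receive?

Merit

Midterm exam (100) > Problem sets (60), so Problem sets counts as 100.
Weighted total:
  Homework 74 × 0.15 = 11.1
  Reading responses 25 × 0.42 = 10.5
  Problem sets 100 × 0.33 = 33
  Midterm exam 100 × 0.1 = 10
Sum = 64.6
64.6 is ≥ 64 and < 86 → Merit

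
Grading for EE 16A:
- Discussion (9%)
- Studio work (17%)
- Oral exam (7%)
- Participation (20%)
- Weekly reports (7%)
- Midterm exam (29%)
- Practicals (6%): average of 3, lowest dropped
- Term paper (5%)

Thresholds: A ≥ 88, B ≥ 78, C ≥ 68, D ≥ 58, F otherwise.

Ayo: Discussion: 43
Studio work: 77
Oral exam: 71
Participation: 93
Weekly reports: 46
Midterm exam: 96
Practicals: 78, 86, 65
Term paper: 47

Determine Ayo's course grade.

Practicals: drop 65 → average of remaining 2 = 164/2 = 82
Weighted total:
  Discussion 43 × 0.09 = 3.87
  Studio work 77 × 0.17 = 13.09
  Oral exam 71 × 0.07 = 4.97
  Participation 93 × 0.2 = 18.6
  Weekly reports 46 × 0.07 = 3.22
  Midterm exam 96 × 0.29 = 27.84
  Practicals 82 × 0.06 = 4.92
  Term paper 47 × 0.05 = 2.35
Sum = 78.86
78.86 is ≥ 78 and < 88 → B

B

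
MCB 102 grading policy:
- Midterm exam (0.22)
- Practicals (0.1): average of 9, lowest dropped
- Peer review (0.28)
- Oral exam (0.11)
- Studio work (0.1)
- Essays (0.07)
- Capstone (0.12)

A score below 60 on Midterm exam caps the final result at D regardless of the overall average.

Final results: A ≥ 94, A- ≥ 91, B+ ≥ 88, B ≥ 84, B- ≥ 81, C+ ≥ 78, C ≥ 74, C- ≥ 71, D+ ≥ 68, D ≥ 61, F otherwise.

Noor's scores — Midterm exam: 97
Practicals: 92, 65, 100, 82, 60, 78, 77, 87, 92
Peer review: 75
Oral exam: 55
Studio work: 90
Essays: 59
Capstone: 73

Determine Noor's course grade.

Practicals: drop 60 → average of remaining 8 = 673/8 = 84.125
Midterm exam score 97 ≥ 60: minimum met.
Weighted total:
  Midterm exam 97 × 0.22 = 21.34
  Practicals 84.125 × 0.1 = 8.4125
  Peer review 75 × 0.28 = 21
  Oral exam 55 × 0.11 = 6.05
  Studio work 90 × 0.1 = 9
  Essays 59 × 0.07 = 4.13
  Capstone 73 × 0.12 = 8.76
Sum = 78.6925
78.6925 is ≥ 78 and < 81 → C+

C+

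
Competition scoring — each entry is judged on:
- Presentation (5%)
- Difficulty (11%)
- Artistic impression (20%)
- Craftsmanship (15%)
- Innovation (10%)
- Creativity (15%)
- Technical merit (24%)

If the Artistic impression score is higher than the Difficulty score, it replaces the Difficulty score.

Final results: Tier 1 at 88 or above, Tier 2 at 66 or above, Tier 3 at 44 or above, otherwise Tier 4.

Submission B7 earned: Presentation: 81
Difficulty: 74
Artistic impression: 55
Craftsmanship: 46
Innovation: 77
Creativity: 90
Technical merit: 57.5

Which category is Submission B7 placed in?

Artistic impression (55) ≤ Difficulty (74), so Difficulty stays at 74.
Weighted total:
  Presentation 81 × 0.05 = 4.05
  Difficulty 74 × 0.11 = 8.14
  Artistic impression 55 × 0.2 = 11
  Craftsmanship 46 × 0.15 = 6.9
  Innovation 77 × 0.1 = 7.7
  Creativity 90 × 0.15 = 13.5
  Technical merit 57.5 × 0.24 = 13.8
Sum = 65.09
65.09 is ≥ 44 and < 66 → Tier 3

Tier 3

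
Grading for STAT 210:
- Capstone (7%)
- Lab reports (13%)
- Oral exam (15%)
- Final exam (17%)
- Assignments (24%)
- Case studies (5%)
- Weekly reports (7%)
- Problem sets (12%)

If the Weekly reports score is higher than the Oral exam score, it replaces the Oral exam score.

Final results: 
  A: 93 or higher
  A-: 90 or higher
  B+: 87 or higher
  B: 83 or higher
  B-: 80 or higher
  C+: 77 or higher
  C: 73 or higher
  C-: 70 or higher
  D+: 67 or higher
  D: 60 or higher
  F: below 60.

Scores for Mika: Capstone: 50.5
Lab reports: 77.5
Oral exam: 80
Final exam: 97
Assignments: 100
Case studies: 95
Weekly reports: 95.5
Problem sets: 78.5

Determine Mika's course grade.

B+

Weekly reports (95.5) > Oral exam (80), so Oral exam counts as 95.5.
Weighted total:
  Capstone 50.5 × 0.07 = 3.535
  Lab reports 77.5 × 0.13 = 10.075
  Oral exam 95.5 × 0.15 = 14.325
  Final exam 97 × 0.17 = 16.49
  Assignments 100 × 0.24 = 24
  Case studies 95 × 0.05 = 4.75
  Weekly reports 95.5 × 0.07 = 6.685
  Problem sets 78.5 × 0.12 = 9.42
Sum = 89.28
89.28 is ≥ 87 and < 90 → B+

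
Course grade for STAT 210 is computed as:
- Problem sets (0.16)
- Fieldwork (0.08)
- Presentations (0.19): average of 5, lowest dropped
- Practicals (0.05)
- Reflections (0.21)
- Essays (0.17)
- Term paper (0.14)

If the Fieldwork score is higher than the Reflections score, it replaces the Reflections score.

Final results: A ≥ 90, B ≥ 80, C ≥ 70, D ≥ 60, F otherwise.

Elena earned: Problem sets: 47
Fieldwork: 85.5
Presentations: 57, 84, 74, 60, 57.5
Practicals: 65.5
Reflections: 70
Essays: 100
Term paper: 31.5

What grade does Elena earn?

Presentations: drop 57 → average of remaining 4 = 275.5/4 = 68.875
Fieldwork (85.5) > Reflections (70), so Reflections counts as 85.5.
Weighted total:
  Problem sets 47 × 0.16 = 7.52
  Fieldwork 85.5 × 0.08 = 6.84
  Presentations 68.875 × 0.19 = 13.08625
  Practicals 65.5 × 0.05 = 3.275
  Reflections 85.5 × 0.21 = 17.955
  Essays 100 × 0.17 = 17
  Term paper 31.5 × 0.14 = 4.41
Sum = 70.08625
70.08625 is ≥ 70 and < 80 → C

C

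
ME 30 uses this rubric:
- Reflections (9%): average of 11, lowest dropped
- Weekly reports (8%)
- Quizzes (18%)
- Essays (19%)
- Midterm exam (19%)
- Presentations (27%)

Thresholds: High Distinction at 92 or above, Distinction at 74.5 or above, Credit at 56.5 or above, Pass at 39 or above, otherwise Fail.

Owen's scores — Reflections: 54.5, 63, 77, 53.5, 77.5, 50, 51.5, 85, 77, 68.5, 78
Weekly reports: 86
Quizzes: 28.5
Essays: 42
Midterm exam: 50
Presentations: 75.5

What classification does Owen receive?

Reflections: drop 50 → average of remaining 10 = 685.5/10 = 68.55
Weighted total:
  Reflections 68.55 × 0.09 = 6.1695
  Weekly reports 86 × 0.08 = 6.88
  Quizzes 28.5 × 0.18 = 5.13
  Essays 42 × 0.19 = 7.98
  Midterm exam 50 × 0.19 = 9.5
  Presentations 75.5 × 0.27 = 20.385
Sum = 56.0445
56.0445 is ≥ 39 and < 56.5 → Pass

Pass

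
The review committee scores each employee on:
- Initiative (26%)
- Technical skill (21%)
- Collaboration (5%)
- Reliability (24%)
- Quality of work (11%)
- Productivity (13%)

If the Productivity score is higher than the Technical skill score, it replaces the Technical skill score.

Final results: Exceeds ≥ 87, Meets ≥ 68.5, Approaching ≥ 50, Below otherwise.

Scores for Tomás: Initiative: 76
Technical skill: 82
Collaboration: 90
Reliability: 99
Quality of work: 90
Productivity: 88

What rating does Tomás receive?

Productivity (88) > Technical skill (82), so Technical skill counts as 88.
Weighted total:
  Initiative 76 × 0.26 = 19.76
  Technical skill 88 × 0.21 = 18.48
  Collaboration 90 × 0.05 = 4.5
  Reliability 99 × 0.24 = 23.76
  Quality of work 90 × 0.11 = 9.9
  Productivity 88 × 0.13 = 11.44
Sum = 87.84
87.84 ≥ 87 → Exceeds

Exceeds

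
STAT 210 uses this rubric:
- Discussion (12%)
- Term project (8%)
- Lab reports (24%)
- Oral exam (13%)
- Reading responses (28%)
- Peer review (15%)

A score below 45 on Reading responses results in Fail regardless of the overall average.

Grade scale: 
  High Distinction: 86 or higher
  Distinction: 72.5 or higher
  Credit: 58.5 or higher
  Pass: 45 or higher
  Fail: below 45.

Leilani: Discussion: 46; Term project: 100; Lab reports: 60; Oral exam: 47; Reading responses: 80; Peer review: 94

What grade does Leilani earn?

Credit

Reading responses score 80 ≥ 45: minimum met.
Weighted total:
  Discussion 46 × 0.12 = 5.52
  Term project 100 × 0.08 = 8
  Lab reports 60 × 0.24 = 14.4
  Oral exam 47 × 0.13 = 6.11
  Reading responses 80 × 0.28 = 22.4
  Peer review 94 × 0.15 = 14.1
Sum = 70.53
70.53 is ≥ 58.5 and < 72.5 → Credit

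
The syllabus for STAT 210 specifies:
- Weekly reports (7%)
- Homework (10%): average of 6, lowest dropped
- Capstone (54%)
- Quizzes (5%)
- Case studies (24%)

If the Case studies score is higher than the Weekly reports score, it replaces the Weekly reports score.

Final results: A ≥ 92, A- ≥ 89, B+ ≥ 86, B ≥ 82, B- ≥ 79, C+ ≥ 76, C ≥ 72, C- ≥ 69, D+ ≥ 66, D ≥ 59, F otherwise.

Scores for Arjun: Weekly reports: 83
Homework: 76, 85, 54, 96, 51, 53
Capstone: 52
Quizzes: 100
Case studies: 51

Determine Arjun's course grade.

F

Homework: drop 51 → average of remaining 5 = 364/5 = 72.8
Case studies (51) ≤ Weekly reports (83), so Weekly reports stays at 83.
Weighted total:
  Weekly reports 83 × 0.07 = 5.81
  Homework 72.8 × 0.1 = 7.28
  Capstone 52 × 0.54 = 28.08
  Quizzes 100 × 0.05 = 5
  Case studies 51 × 0.24 = 12.24
Sum = 58.41
58.41 < 59 → F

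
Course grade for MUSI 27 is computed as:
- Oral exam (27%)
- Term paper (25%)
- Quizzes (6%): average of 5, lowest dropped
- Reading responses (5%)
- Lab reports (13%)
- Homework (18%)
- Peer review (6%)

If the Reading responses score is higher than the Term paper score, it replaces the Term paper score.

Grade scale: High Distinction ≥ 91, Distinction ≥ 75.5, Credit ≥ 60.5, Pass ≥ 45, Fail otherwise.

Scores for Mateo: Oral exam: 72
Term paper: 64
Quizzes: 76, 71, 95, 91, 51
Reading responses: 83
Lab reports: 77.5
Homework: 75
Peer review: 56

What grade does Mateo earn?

Quizzes: drop 51 → average of remaining 4 = 333/4 = 83.25
Reading responses (83) > Term paper (64), so Term paper counts as 83.
Weighted total:
  Oral exam 72 × 0.27 = 19.44
  Term paper 83 × 0.25 = 20.75
  Quizzes 83.25 × 0.06 = 4.995
  Reading responses 83 × 0.05 = 4.15
  Lab reports 77.5 × 0.13 = 10.075
  Homework 75 × 0.18 = 13.5
  Peer review 56 × 0.06 = 3.36
Sum = 76.27
76.27 is ≥ 75.5 and < 91 → Distinction

Distinction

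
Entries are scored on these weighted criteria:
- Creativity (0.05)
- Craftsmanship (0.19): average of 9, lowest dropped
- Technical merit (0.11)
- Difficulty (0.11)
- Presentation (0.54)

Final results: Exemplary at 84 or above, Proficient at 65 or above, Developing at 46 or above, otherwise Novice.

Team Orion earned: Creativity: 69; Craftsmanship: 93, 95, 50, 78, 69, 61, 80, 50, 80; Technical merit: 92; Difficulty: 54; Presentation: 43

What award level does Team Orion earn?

Developing

Craftsmanship: drop 50 → average of remaining 8 = 606/8 = 75.75
Weighted total:
  Creativity 69 × 0.05 = 3.45
  Craftsmanship 75.75 × 0.19 = 14.3925
  Technical merit 92 × 0.11 = 10.12
  Difficulty 54 × 0.11 = 5.94
  Presentation 43 × 0.54 = 23.22
Sum = 57.1225
57.1225 is ≥ 46 and < 65 → Developing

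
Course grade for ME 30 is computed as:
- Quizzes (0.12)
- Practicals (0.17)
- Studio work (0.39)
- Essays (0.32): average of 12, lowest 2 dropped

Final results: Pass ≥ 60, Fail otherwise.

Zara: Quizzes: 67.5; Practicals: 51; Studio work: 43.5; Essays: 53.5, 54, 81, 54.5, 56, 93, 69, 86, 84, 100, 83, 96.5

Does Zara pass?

Fail

Essays: drop 53.5, 54 → average of remaining 10 = 803/10 = 80.3
Weighted total:
  Quizzes 67.5 × 0.12 = 8.1
  Practicals 51 × 0.17 = 8.67
  Studio work 43.5 × 0.39 = 16.965
  Essays 80.3 × 0.32 = 25.696
Sum = 59.431
59.431 < 60 → Fail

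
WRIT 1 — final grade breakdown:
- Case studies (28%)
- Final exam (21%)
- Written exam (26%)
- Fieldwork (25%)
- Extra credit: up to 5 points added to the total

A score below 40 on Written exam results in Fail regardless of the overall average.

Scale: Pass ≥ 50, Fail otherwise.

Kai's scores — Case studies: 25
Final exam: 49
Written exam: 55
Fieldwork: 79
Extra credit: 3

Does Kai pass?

Pass

Written exam score 55 ≥ 40: minimum met.
Weighted total:
  Case studies 25 × 0.28 = 7
  Final exam 49 × 0.21 = 10.29
  Written exam 55 × 0.26 = 14.3
  Fieldwork 79 × 0.25 = 19.75
Sum = 51.34
Extra credit: 51.34 + 3 = 54.34
54.34 ≥ 50 → Pass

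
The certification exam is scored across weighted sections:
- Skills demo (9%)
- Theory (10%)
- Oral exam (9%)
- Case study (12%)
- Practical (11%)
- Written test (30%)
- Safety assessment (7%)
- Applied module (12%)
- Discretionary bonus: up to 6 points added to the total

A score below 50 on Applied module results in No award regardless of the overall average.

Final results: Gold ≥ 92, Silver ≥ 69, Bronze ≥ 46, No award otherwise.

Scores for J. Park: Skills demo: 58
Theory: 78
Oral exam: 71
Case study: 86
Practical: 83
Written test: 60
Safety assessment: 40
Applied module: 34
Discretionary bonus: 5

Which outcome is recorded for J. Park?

Applied module score 34 < 50: minimum not met.
Weighted total:
  Skills demo 58 × 0.09 = 5.22
  Theory 78 × 0.1 = 7.8
  Oral exam 71 × 0.09 = 6.39
  Case study 86 × 0.12 = 10.32
  Practical 83 × 0.11 = 9.13
  Written test 60 × 0.3 = 18
  Safety assessment 40 × 0.07 = 2.8
  Applied module 34 × 0.12 = 4.08
Sum = 63.74
Discretionary bonus: 63.74 + 5 = 68.74
Because the Applied module minimum was not met, the result is No award.

No award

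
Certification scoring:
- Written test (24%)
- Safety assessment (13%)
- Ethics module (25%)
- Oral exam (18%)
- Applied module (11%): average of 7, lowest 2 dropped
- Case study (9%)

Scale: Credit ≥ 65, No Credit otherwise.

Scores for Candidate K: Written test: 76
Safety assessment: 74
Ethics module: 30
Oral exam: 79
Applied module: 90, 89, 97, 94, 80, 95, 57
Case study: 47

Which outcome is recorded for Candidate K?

No Credit

Applied module: drop 57, 80 → average of remaining 5 = 465/5 = 93
Weighted total:
  Written test 76 × 0.24 = 18.24
  Safety assessment 74 × 0.13 = 9.62
  Ethics module 30 × 0.25 = 7.5
  Oral exam 79 × 0.18 = 14.22
  Applied module 93 × 0.11 = 10.23
  Case study 47 × 0.09 = 4.23
Sum = 64.04
64.04 < 65 → No Credit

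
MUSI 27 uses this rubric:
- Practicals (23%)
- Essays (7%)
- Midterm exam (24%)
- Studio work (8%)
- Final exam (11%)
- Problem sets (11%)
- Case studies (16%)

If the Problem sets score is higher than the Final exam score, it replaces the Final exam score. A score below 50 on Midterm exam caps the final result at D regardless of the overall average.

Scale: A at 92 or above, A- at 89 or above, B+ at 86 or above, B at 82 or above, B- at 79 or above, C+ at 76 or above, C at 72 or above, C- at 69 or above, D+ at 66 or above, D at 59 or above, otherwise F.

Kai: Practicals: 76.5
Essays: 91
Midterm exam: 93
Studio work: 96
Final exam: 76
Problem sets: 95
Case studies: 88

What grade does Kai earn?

B+

Problem sets (95) > Final exam (76), so Final exam counts as 95.
Midterm exam score 93 ≥ 50: minimum met.
Weighted total:
  Practicals 76.5 × 0.23 = 17.595
  Essays 91 × 0.07 = 6.37
  Midterm exam 93 × 0.24 = 22.32
  Studio work 96 × 0.08 = 7.68
  Final exam 95 × 0.11 = 10.45
  Problem sets 95 × 0.11 = 10.45
  Case studies 88 × 0.16 = 14.08
Sum = 88.945
88.945 is ≥ 86 and < 89 → B+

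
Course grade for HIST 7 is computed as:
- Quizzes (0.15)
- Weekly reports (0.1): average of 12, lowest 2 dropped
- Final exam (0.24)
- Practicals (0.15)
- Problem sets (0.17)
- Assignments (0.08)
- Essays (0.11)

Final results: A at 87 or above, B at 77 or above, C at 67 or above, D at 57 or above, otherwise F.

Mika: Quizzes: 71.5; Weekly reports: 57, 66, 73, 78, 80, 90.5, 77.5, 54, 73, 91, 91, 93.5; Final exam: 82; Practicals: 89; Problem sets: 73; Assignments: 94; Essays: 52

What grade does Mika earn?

Weekly reports: drop 54, 57 → average of remaining 10 = 813.5/10 = 81.35
Weighted total:
  Quizzes 71.5 × 0.15 = 10.725
  Weekly reports 81.35 × 0.1 = 8.135
  Final exam 82 × 0.24 = 19.68
  Practicals 89 × 0.15 = 13.35
  Problem sets 73 × 0.17 = 12.41
  Assignments 94 × 0.08 = 7.52
  Essays 52 × 0.11 = 5.72
Sum = 77.54
77.54 is ≥ 77 and < 87 → B

B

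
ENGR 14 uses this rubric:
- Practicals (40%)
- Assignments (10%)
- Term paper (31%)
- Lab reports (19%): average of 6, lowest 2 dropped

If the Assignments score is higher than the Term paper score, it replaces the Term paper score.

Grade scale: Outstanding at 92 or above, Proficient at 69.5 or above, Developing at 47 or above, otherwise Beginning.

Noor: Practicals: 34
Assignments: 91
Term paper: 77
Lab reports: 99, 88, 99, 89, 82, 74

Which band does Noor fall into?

Lab reports: drop 74, 82 → average of remaining 4 = 375/4 = 93.75
Assignments (91) > Term paper (77), so Term paper counts as 91.
Weighted total:
  Practicals 34 × 0.4 = 13.6
  Assignments 91 × 0.1 = 9.1
  Term paper 91 × 0.31 = 28.21
  Lab reports 93.75 × 0.19 = 17.8125
Sum = 68.7225
68.7225 is ≥ 47 and < 69.5 → Developing

Developing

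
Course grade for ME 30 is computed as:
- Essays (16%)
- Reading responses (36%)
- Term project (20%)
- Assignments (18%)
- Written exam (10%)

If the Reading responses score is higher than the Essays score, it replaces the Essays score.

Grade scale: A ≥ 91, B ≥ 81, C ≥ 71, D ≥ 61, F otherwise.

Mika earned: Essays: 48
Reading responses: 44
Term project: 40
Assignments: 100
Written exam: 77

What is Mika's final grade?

F

Reading responses (44) ≤ Essays (48), so Essays stays at 48.
Weighted total:
  Essays 48 × 0.16 = 7.68
  Reading responses 44 × 0.36 = 15.84
  Term project 40 × 0.2 = 8
  Assignments 100 × 0.18 = 18
  Written exam 77 × 0.1 = 7.7
Sum = 57.22
57.22 < 61 → F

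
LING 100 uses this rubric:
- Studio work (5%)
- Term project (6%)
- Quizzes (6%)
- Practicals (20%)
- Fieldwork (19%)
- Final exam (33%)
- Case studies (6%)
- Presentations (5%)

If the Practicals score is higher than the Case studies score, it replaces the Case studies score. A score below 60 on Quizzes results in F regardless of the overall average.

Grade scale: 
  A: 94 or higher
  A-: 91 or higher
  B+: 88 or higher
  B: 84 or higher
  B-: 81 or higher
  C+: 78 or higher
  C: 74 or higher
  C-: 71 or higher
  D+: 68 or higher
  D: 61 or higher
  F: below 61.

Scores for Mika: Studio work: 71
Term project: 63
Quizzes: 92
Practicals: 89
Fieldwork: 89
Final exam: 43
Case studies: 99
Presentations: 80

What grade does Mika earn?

C-

Practicals (89) ≤ Case studies (99), so Case studies stays at 99.
Quizzes score 92 ≥ 60: minimum met.
Weighted total:
  Studio work 71 × 0.05 = 3.55
  Term project 63 × 0.06 = 3.78
  Quizzes 92 × 0.06 = 5.52
  Practicals 89 × 0.2 = 17.8
  Fieldwork 89 × 0.19 = 16.91
  Final exam 43 × 0.33 = 14.19
  Case studies 99 × 0.06 = 5.94
  Presentations 80 × 0.05 = 4
Sum = 71.69
71.69 is ≥ 71 and < 74 → C-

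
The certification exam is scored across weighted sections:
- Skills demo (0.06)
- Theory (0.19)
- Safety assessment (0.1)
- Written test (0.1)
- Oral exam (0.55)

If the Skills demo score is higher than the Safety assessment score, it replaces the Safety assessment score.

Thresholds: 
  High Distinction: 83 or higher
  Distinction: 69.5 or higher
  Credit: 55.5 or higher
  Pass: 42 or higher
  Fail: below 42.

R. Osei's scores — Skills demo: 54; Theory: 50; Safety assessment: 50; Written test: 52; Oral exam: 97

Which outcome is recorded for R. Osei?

Distinction

Skills demo (54) > Safety assessment (50), so Safety assessment counts as 54.
Weighted total:
  Skills demo 54 × 0.06 = 3.24
  Theory 50 × 0.19 = 9.5
  Safety assessment 54 × 0.1 = 5.4
  Written test 52 × 0.1 = 5.2
  Oral exam 97 × 0.55 = 53.35
Sum = 76.69
76.69 is ≥ 69.5 and < 83 → Distinction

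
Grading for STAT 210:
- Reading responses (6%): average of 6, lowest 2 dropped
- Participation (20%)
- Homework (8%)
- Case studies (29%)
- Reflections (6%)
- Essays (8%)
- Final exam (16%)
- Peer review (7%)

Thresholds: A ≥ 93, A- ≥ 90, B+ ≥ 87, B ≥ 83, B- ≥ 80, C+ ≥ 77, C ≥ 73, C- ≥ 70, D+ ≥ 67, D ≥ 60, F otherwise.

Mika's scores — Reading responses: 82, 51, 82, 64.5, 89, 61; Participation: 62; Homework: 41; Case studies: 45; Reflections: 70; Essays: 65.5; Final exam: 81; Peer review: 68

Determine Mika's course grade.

D

Reading responses: drop 51, 61 → average of remaining 4 = 317.5/4 = 79.375
Weighted total:
  Reading responses 79.375 × 0.06 = 4.7625
  Participation 62 × 0.2 = 12.4
  Homework 41 × 0.08 = 3.28
  Case studies 45 × 0.29 = 13.05
  Reflections 70 × 0.06 = 4.2
  Essays 65.5 × 0.08 = 5.24
  Final exam 81 × 0.16 = 12.96
  Peer review 68 × 0.07 = 4.76
Sum = 60.6525
60.6525 is ≥ 60 and < 67 → D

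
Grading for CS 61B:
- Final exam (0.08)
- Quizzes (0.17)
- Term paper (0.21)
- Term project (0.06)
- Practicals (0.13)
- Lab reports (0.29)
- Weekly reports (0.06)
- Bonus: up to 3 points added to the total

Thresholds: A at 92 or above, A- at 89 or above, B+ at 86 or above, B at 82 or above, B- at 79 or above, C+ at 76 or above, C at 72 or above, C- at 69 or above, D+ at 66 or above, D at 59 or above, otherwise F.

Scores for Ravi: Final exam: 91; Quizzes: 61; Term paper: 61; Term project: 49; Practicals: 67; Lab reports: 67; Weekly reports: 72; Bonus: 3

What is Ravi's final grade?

Weighted total:
  Final exam 91 × 0.08 = 7.28
  Quizzes 61 × 0.17 = 10.37
  Term paper 61 × 0.21 = 12.81
  Term project 49 × 0.06 = 2.94
  Practicals 67 × 0.13 = 8.71
  Lab reports 67 × 0.29 = 19.43
  Weekly reports 72 × 0.06 = 4.32
Sum = 65.86
Bonus: 65.86 + 3 = 68.86
68.86 is ≥ 66 and < 69 → D+

D+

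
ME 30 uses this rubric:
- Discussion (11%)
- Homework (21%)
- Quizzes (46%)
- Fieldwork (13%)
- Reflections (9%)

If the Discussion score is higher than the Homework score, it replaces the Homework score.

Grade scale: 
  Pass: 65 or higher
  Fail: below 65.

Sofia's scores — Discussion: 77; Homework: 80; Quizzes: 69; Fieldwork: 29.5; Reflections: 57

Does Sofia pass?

Discussion (77) ≤ Homework (80), so Homework stays at 80.
Weighted total:
  Discussion 77 × 0.11 = 8.47
  Homework 80 × 0.21 = 16.8
  Quizzes 69 × 0.46 = 31.74
  Fieldwork 29.5 × 0.13 = 3.835
  Reflections 57 × 0.09 = 5.13
Sum = 65.975
65.975 ≥ 65 → Pass

Pass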